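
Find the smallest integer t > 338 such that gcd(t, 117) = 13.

Multiples of 13 above 338: 13·27, 13·28, … . Need the cofactor coprime to 117/13 = 9.
Checking s = 27, 28, … the first with gcd(s, 9) = 1 is s = 28, giving 364.

364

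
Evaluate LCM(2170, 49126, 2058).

lcm(2170, 49126) = 2170·49126/gcd = 106603420/14 = 7614530
lcm(7614530, 2058) = 7614530·2058/gcd = 15670702740/14 = 1119335910

1119335910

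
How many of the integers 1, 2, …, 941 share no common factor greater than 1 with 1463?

Prime factors of 1463: 7, 11, 19. Count integers ≤ 941 divisible by none of them.
By inclusion–exclusion: 941 − ⌊941/7⌋ − ⌊941/11⌋ − ⌊941/19⌋ + ⌊941/77⌋ + ⌊941/133⌋ + ⌊941/209⌋ − ⌊941/1463⌋ = 696.

696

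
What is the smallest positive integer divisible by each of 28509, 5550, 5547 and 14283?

28509 = 3 · 13 · 17 · 43; 5550 = 2 · 3 · 5² · 37; 5547 = 3 · 43²; 14283 = 3³ · 23²
lcm takes max exponent of each prime: 2 · 3³ · 5² · 13 · 17 · 23² · 37 · 43² = 10797428812950

10797428812950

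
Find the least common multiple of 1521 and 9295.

gcd first: 9295 = 6·1521 + 169; 1521 = 9·169 + 0 → gcd = 169
lcm = 1521·9295/gcd = 14137695/169 = 83655

83655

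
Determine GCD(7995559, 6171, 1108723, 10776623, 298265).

2057

7995559 = 11² · 13² · 17 · 23; 6171 = 3 · 11² · 17; 1108723 = 7² · 11³ · 17; 10776623 = 11² · 13² · 17 · 31; 298265 = 5 · 11² · 17 · 29
gcd takes min exponent of each prime: 11² · 17 = 2057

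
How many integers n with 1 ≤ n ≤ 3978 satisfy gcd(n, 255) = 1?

1997

Prime factors of 255: 3, 5, 17. Count integers ≤ 3978 divisible by none of them.
By inclusion–exclusion: 3978 − ⌊3978/3⌋ − ⌊3978/5⌋ − ⌊3978/17⌋ + ⌊3978/15⌋ + ⌊3978/51⌋ + ⌊3978/85⌋ − ⌊3978/255⌋ = 1997.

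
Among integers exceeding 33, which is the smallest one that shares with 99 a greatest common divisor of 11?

gcd(x, 99) = 11 forces 11 | x; write x = 11s. Then gcd(11s, 11·9) = 11·gcd(s, 9), so need gcd(s, 9) = 1.
11s > 33 gives s ≥ 4. The least s ≥ 4 coprime to 9 is 4, so x = 11·4 = 44.

44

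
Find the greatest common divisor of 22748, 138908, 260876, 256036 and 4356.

484

gcd(22748, 138908): 138908 = 6·22748 + 2420; 22748 = 9·2420 + 968; 2420 = 2·968 + 484; 968 = 2·484 + 0 → 484
gcd(484, 260876): 260876 = 539·484 + 0 → 484
gcd(484, 256036): 256036 = 529·484 + 0 → 484
gcd(484, 4356): 4356 = 9·484 + 0 → 484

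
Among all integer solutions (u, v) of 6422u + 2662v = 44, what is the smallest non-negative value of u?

1188

Reduce mod 2662: 6422u ≡ 44 (mod 2662). With g = gcd(6422, 2662) = 2 dividing 44, divide through: 3211u ≡ 22 (mod 1331).
Since gcd(3211, 1331) = 1, u ≡ 22·(3211)⁻¹ ≡ 1188 (mod 1331). Smallest non-negative: 1188.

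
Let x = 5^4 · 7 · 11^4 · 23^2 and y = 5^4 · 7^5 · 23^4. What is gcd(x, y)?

2314375

min exponent per shared prime: 5^4 · 7 · 23^2 = 2314375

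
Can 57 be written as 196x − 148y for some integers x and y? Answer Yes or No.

gcd(196, 148): 196 = 1·148 + 48; 148 = 3·48 + 4; 48 = 12·4 + 0 → 4
4 does not divide 57, so a solution does not exist.

No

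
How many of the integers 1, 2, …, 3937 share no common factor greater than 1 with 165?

Prime factors of 165: 3, 5, 11. Count integers ≤ 3937 divisible by none of them.
By inclusion–exclusion: 3937 − ⌊3937/3⌋ − ⌊3937/5⌋ − ⌊3937/11⌋ + ⌊3937/15⌋ + ⌊3937/33⌋ + ⌊3937/55⌋ − ⌊3937/165⌋ = 1910.

1910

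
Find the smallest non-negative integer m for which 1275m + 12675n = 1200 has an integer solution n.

160

Reduce mod 12675: 1275m ≡ 1200 (mod 12675). With g = gcd(1275, 12675) = 75 dividing 1200, divide through: 17m ≡ 16 (mod 169).
Since gcd(17, 169) = 1, m ≡ 16·(17)⁻¹ ≡ 160 (mod 169). Smallest non-negative: 160.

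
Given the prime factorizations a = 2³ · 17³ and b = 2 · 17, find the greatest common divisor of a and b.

34

min exponent per shared prime: 2 · 17 = 34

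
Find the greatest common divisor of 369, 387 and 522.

9

369 = 3² · 41; 387 = 3² · 43; 522 = 2 · 3² · 29
gcd takes min exponent of each prime: 3² = 9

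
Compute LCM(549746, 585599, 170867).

619563742

lcm(549746, 585599) = 549746·585599/gcd = 321930707854/11951 = 26937554
lcm(26937554, 170867) = 26937554·170867/gcd = 4602739039318/7429 = 619563742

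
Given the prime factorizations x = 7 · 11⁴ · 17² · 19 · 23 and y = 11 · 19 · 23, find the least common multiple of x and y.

max exponent per prime: 7 · 11⁴ · 17² · 19 · 23 = 12943390691

12943390691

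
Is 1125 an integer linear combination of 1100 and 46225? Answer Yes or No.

By Bézout, 1100s + 46225t = 1125 has integer solutions iff gcd(1100, 46225) | 1125.
Euclid: 46225 = 42·1100 + 25; 1100 = 44·25 + 0. gcd = 25; 1125 mod 25 = 0. Yes.

Yes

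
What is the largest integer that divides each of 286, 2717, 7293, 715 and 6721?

143

gcd(286, 2717): 2717 = 9·286 + 143; 286 = 2·143 + 0 → 143
gcd(143, 7293): 7293 = 51·143 + 0 → 143
gcd(143, 715): 715 = 5·143 + 0 → 143
gcd(143, 6721): 6721 = 47·143 + 0 → 143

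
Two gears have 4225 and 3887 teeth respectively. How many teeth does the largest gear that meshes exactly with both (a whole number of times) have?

Euclid: 4225 = 1·3887 + 338; 3887 = 11·338 + 169; 338 = 2·169 + 0. Last nonzero remainder: 169.

169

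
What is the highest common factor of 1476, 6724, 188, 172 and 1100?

4

gcd(1476, 6724): 6724 = 4·1476 + 820; 1476 = 1·820 + 656; 820 = 1·656 + 164; 656 = 4·164 + 0 → 164
gcd(164, 188): 188 = 1·164 + 24; 164 = 6·24 + 20; 24 = 1·20 + 4; 20 = 5·4 + 0 → 4
gcd(4, 172): 172 = 43·4 + 0 → 4
gcd(4, 1100): 1100 = 275·4 + 0 → 4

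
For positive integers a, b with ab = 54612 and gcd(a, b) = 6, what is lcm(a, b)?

For any two positive integers, gcd × lcm equals their product. Hence lcm = 54612 / 6 = 9102.

9102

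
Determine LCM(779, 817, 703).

1239389

779 = 19 · 41; 817 = 19 · 43; 703 = 19 · 37
lcm takes max exponent of each prime: 19 · 37 · 41 · 43 = 1239389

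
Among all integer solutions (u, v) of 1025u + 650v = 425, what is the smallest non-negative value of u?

15

Euclid: 1025 = 1·650 + 375; 650 = 1·375 + 275; 375 = 1·275 + 100; 275 = 2·100 + 75; 100 = 1·75 + 25; 75 = 3·25 + 0 → gcd = 25; 425 = 25·17.
Back-substitution yields 1025·(7) + 650·(-11) = 25, so one solution is u = 7·17 = 119, v = -11·17 = -187.
Solutions in u differ by 650/25 = 26; the one in [0, 26) is 119 mod 26 = 15.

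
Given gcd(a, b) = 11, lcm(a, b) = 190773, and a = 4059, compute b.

a·b = gcd·lcm = 11·190773 = 2098503, so b = 2098503/4059 = 517.

517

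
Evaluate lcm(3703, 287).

gcd first: 3703 = 12·287 + 259; 287 = 1·259 + 28; 259 = 9·28 + 7; 28 = 4·7 + 0 → gcd = 7
lcm = 3703·287/gcd = 1062761/7 = 151823

151823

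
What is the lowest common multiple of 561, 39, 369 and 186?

55616418

lcm(561, 39) = 561·39/gcd = 21879/3 = 7293
lcm(7293, 369) = 7293·369/gcd = 2691117/3 = 897039
lcm(897039, 186) = 897039·186/gcd = 166849254/3 = 55616418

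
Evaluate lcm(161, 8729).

200767

161 = 7 · 23; 8729 = 7 · 29 · 43
max exponents: 7 · 23 · 29 · 43 = 200767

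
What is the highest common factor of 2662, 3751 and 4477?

121

gcd(2662, 3751): 3751 = 1·2662 + 1089; 2662 = 2·1089 + 484; 1089 = 2·484 + 121; 484 = 4·121 + 0 → 121
gcd(121, 4477): 4477 = 37·121 + 0 → 121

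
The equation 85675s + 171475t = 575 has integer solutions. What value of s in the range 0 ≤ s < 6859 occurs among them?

5478

gcd(85675, 171475) = 25 (Euclid: 171475 = 2·85675 + 125; 85675 = 685·125 + 50; 125 = 2·50 + 25; 50 = 2·25 + 0), and 25 | 575.
Extended Euclid: 85675·(-2744) + 171475·(1371) = 25. Scale by 23: s₀ = -63112.
General solution s = s₀ + 6859k; reducing mod 6859 gives s = 5478 (and t = -2737).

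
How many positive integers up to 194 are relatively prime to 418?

Prime factors of 418: 2, 11, 19. Count integers ≤ 194 divisible by none of them.
By inclusion–exclusion: 194 − ⌊194/2⌋ − ⌊194/11⌋ − ⌊194/19⌋ + ⌊194/22⌋ + ⌊194/38⌋ + ⌊194/209⌋ − ⌊194/418⌋ = 83.

83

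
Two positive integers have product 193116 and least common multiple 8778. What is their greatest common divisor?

From gcd × lcm = ab: gcd = 193116 / 8778 = 22.

22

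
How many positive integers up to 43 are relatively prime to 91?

91 = 7·13. Inclusion–exclusion on these primes:
43 − ⌊43/7⌋ − ⌊43/13⌋ + ⌊43/91⌋ = 34

34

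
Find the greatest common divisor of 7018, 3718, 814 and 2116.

7018 = 2 · 11² · 29; 3718 = 2 · 11 · 13²; 814 = 2 · 11 · 37; 2116 = 2² · 23²
gcd takes min exponent of each prime: 2 = 2

2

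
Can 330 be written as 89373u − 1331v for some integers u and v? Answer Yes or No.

By Bézout, 89373u − 1331v = 330 has integer solutions iff gcd(89373, 1331) | 330.
Euclid: 89373 = 67·1331 + 196; 1331 = 6·196 + 155; 196 = 1·155 + 41; 155 = 3·41 + 32; 41 = 1·32 + 9; 32 = 3·9 + 5; 9 = 1·5 + 4; 5 = 1·4 + 1; 4 = 4·1 + 0. gcd = 1; 330 mod 1 = 0. Yes.

Yes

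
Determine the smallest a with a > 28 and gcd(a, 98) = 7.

gcd(a, 98) = 7 forces 7 | a; write a = 7s. Then gcd(7s, 7·14) = 7·gcd(s, 14), so need gcd(s, 14) = 1.
7s > 28 gives s ≥ 5. The least s ≥ 5 coprime to 14 is 5, so a = 7·5 = 35.

35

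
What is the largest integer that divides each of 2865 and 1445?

5

2865 = 3 · 5 · 191
1445 = 5 · 17²
Common: 5 = 5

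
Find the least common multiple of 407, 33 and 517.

57387

407 = 11 · 37; 33 = 3 · 11; 517 = 11 · 47
lcm takes max exponent of each prime: 3 · 11 · 37 · 47 = 57387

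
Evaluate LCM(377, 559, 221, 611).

377 = 13 · 29; 559 = 13 · 43; 221 = 13 · 17; 611 = 13 · 47
lcm takes max exponent of each prime: 13 · 17 · 29 · 43 · 47 = 12952589

12952589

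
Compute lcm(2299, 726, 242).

2299 = 11² · 19; 726 = 2 · 3 · 11²; 242 = 2 · 11²
lcm takes max exponent of each prime: 2 · 3 · 11² · 19 = 13794

13794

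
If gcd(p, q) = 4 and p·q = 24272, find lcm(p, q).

6068

gcd·lcm = product, so lcm = 24272/4 = 6068.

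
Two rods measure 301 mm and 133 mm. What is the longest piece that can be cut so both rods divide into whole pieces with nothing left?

301 = 7 · 43
133 = 7 · 19
Common: 7 = 7

7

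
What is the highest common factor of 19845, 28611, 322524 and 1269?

9

gcd(19845, 28611): 28611 = 1·19845 + 8766; 19845 = 2·8766 + 2313; 8766 = 3·2313 + 1827; 2313 = 1·1827 + 486; 1827 = 3·486 + 369; 486 = 1·369 + 117; 369 = 3·117 + 18; 117 = 6·18 + 9; 18 = 2·9 + 0 → 9
gcd(9, 322524): 322524 = 35836·9 + 0 → 9
gcd(9, 1269): 1269 = 141·9 + 0 → 9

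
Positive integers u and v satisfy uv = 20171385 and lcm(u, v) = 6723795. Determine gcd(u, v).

3

gcd·lcm = product, so gcd = 20171385/6723795 = 3.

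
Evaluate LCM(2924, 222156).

2924 = 2² · 17 · 43; 222156 = 2² · 3³ · 11² · 17
max exponents: 2² · 3³ · 11² · 17 · 43 = 9552708

9552708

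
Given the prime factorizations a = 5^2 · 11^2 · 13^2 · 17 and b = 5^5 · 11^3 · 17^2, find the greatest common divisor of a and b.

min exponent per shared prime: 5^2 · 11^2 · 17 = 51425

51425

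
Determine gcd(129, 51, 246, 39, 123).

3

gcd(129, 51): 129 = 2·51 + 27; 51 = 1·27 + 24; 27 = 1·24 + 3; 24 = 8·3 + 0 → 3
gcd(3, 246): 246 = 82·3 + 0 → 3
gcd(3, 39): 39 = 13·3 + 0 → 3
gcd(3, 123): 123 = 41·3 + 0 → 3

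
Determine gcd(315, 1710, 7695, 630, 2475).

45

315 = 3² · 5 · 7; 1710 = 2 · 3² · 5 · 19; 7695 = 3⁴ · 5 · 19; 630 = 2 · 3² · 5 · 7; 2475 = 3² · 5² · 11
gcd takes min exponent of each prime: 3² · 5 = 45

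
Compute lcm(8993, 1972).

1043188

8993 = 17 · 23²; 1972 = 2² · 17 · 29
max exponents: 2² · 17 · 23² · 29 = 1043188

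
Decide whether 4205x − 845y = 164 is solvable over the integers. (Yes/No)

No

gcd(4205, 845): 4205 = 4·845 + 825; 845 = 1·825 + 20; 825 = 41·20 + 5; 20 = 4·5 + 0 → 5
5 does not divide 164, so a solution does not exist.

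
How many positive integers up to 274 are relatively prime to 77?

Prime factors of 77: 7, 11. Count integers ≤ 274 divisible by none of them.
By inclusion–exclusion: 274 − ⌊274/7⌋ − ⌊274/11⌋ + ⌊274/77⌋ = 214.

214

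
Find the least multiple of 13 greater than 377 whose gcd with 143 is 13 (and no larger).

390

gcd(k, 143) = 13 forces 13 | k; write k = 13s. Then gcd(13s, 13·11) = 13·gcd(s, 11), so need gcd(s, 11) = 1.
13s > 377 gives s ≥ 30. The least s ≥ 30 coprime to 11 is 30, so k = 13·30 = 390.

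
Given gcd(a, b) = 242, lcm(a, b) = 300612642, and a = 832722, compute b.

Using ab = gcd(a,b)·lcm(a,b) = 242·300612642 = 72748259364, we get b = 72748259364/832722 = 87362.

87362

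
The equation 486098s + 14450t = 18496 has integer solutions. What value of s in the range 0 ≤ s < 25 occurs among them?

gcd(486098, 14450) = 578 (Euclid: 486098 = 33·14450 + 9248; 14450 = 1·9248 + 5202; 9248 = 1·5202 + 4046; 5202 = 1·4046 + 1156; 4046 = 3·1156 + 578; 1156 = 2·578 + 0), and 578 | 18496.
Extended Euclid: 486098·(11) + 14450·(-370) = 578. Scale by 32: s₀ = 352.
General solution s = s₀ + 25k; reducing mod 25 gives s = 2 (and t = -66).

2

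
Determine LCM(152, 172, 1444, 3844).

119340824

lcm(152, 172) = 152·172/gcd = 26144/4 = 6536
lcm(6536, 1444) = 6536·1444/gcd = 9437984/76 = 124184
lcm(124184, 3844) = 124184·3844/gcd = 477363296/4 = 119340824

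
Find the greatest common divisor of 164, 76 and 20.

164 = 2² · 41; 76 = 2² · 19; 20 = 2² · 5
gcd takes min exponent of each prime: 2² = 4

4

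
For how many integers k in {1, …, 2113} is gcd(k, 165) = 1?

1025

165 = 3·5·11. Inclusion–exclusion on these primes:
2113 − ⌊2113/3⌋ − ⌊2113/5⌋ − ⌊2113/11⌋ + ⌊2113/15⌋ + ⌊2113/33⌋ + ⌊2113/55⌋ − ⌊2113/165⌋ = 1025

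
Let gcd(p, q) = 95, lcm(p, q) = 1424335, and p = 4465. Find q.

Using pq = gcd(p,q)·lcm(p,q) = 95·1424335 = 135311825, we get q = 135311825/4465 = 30305.

30305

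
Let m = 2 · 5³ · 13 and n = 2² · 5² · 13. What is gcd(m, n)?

650

min exponent per shared prime: 2 · 5² · 13 = 650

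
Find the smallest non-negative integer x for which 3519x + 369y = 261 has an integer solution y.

33

gcd(3519, 369) = 9 (Euclid: 3519 = 9·369 + 198; 369 = 1·198 + 171; 198 = 1·171 + 27; 171 = 6·27 + 9; 27 = 3·9 + 0), and 9 | 261.
Extended Euclid: 3519·(-13) + 369·(124) = 9. Scale by 29: x₀ = -377.
General solution x = x₀ + 41t; reducing mod 41 gives x = 33 (and y = -314).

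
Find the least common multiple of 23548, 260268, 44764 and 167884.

lcm(23548, 260268) = 23548·260268/gcd = 6128790864/4 = 1532197716
lcm(1532197716, 44764) = 1532197716·44764/gcd = 68587298559024/4 = 17146824639756
lcm(17146824639756, 167884) = 17146824639756·167884/gcd = 2878677507820796304/76 = 37877335629221004

37877335629221004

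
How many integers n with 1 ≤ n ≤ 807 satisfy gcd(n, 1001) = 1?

580

1001 = 7·11·13. Inclusion–exclusion on these primes:
807 − ⌊807/7⌋ − ⌊807/11⌋ − ⌊807/13⌋ + ⌊807/77⌋ + ⌊807/91⌋ + ⌊807/143⌋ − ⌊807/1001⌋ = 580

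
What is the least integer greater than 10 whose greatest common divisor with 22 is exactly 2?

gcd(t, 22) = 2 forces 2 | t; write t = 2s. Then gcd(2s, 2·11) = 2·gcd(s, 11), so need gcd(s, 11) = 1.
2s > 10 gives s ≥ 6. The least s ≥ 6 coprime to 11 is 6, so t = 2·6 = 12.

12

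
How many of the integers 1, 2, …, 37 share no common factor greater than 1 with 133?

133 = 7·19. Inclusion–exclusion on these primes:
37 − ⌊37/7⌋ − ⌊37/19⌋ + ⌊37/133⌋ = 31

31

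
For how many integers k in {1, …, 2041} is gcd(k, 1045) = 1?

1407

Prime factors of 1045: 5, 11, 19. Count integers ≤ 2041 divisible by none of them.
By inclusion–exclusion: 2041 − ⌊2041/5⌋ − ⌊2041/11⌋ − ⌊2041/19⌋ + ⌊2041/55⌋ + ⌊2041/95⌋ + ⌊2041/209⌋ − ⌊2041/1045⌋ = 1407.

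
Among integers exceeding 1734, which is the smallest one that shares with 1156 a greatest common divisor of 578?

gcd(m, 1156) = 578 forces 578 | m; write m = 578s. Then gcd(578s, 578·2) = 578·gcd(s, 2), so need gcd(s, 2) = 1.
578s > 1734 gives s ≥ 4. The least s ≥ 4 coprime to 2 is 5, so m = 578·5 = 2890.

2890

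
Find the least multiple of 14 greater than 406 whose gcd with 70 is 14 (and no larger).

Multiples of 14 above 406: 14·30, 14·31, … . Need the cofactor coprime to 70/14 = 5.
Checking s = 30, 31, … the first with gcd(s, 5) = 1 is s = 31, giving 434.

434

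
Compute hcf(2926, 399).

133

Euclid: 2926 = 7·399 + 133; 399 = 3·133 + 0. Last nonzero remainder: 133.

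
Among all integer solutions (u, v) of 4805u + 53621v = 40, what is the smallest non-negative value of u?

Euclid: 53621 = 11·4805 + 766; 4805 = 6·766 + 209; 766 = 3·209 + 139; 209 = 1·139 + 70; 139 = 1·70 + 69; 70 = 1·69 + 1; 69 = 69·1 + 0 → gcd = 1; 40 = 1·40.
Back-substitution yields 4805·(770) + 53621·(-69) = 1, so one solution is u = 770·40 = 30800, v = -69·40 = -2760.
Solutions in u differ by 53621/1 = 53621; the one in [0, 53621) is 30800 mod 53621 = 30800.

30800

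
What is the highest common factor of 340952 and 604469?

17

Euclid: 604469 = 1·340952 + 263517; 340952 = 1·263517 + 77435; 263517 = 3·77435 + 31212; 77435 = 2·31212 + 15011; 31212 = 2·15011 + 1190; 15011 = 12·1190 + 731; 1190 = 1·731 + 459; 731 = 1·459 + 272; 459 = 1·272 + 187; 272 = 1·187 + 85; 187 = 2·85 + 17; 85 = 5·17 + 0. Last nonzero remainder: 17.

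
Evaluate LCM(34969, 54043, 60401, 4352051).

15462837203

lcm(34969, 54043) = 34969·54043/gcd = 1889829667/3179 = 594473
lcm(594473, 60401) = 594473·60401/gcd = 35906763673/3179 = 11294987
lcm(11294987, 4352051) = 11294987·4352051/gcd = 49156359468337/3179 = 15462837203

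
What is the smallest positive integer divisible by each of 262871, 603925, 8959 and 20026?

lcm(262871, 603925) = 262871·603925/gcd = 158754368675/119 = 1334070325
lcm(1334070325, 8959) = 1334070325·8959/gcd = 11951936041675/17 = 703055061275
lcm(703055061275, 20026) = 703055061275·20026/gcd = 14079380657093150/527 = 26716092328450

26716092328450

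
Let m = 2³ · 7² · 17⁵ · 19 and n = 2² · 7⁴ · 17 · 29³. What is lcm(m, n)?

12637883529311096

max exponent per prime: 2³ · 7⁴ · 17⁵ · 19 · 29³ = 12637883529311096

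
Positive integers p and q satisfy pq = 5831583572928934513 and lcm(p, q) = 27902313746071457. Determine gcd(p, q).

From gcd × lcm = pq: gcd = 5831583572928934513 / 27902313746071457 = 209.

209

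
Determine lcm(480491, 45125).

60061375

gcd first: 480491 = 10·45125 + 29241; 45125 = 1·29241 + 15884; 29241 = 1·15884 + 13357; 15884 = 1·13357 + 2527; 13357 = 5·2527 + 722; 2527 = 3·722 + 361; 722 = 2·361 + 0 → gcd = 361
lcm = 480491·45125/gcd = 21682156375/361 = 60061375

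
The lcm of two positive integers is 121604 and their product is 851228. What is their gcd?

gcd·lcm = product, so gcd = 851228/121604 = 7.

7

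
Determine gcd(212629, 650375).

212629 = 19³ · 31
650375 = 5³ · 11² · 43
Common: 1 = 1

1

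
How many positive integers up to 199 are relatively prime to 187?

171

187 = 11·17. Inclusion–exclusion on these primes:
199 − ⌊199/11⌋ − ⌊199/17⌋ + ⌊199/187⌋ = 171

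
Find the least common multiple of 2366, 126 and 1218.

2366 = 2 · 7 · 13²; 126 = 2 · 3² · 7; 1218 = 2 · 3 · 7 · 29
lcm takes max exponent of each prime: 2 · 3² · 7 · 13² · 29 = 617526

617526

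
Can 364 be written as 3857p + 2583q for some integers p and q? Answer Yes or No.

Yes

gcd(3857, 2583): 3857 = 1·2583 + 1274; 2583 = 2·1274 + 35; 1274 = 36·35 + 14; 35 = 2·14 + 7; 14 = 2·7 + 0 → 7
7 divides 364, so a solution exists.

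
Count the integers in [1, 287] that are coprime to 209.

247

Prime factors of 209: 11, 19. Count integers ≤ 287 divisible by none of them.
By inclusion–exclusion: 287 − ⌊287/11⌋ − ⌊287/19⌋ + ⌊287/209⌋ = 247.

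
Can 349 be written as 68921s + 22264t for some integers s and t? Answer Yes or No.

gcd(68921, 22264): 68921 = 3·22264 + 2129; 22264 = 10·2129 + 974; 2129 = 2·974 + 181; 974 = 5·181 + 69; 181 = 2·69 + 43; 69 = 1·43 + 26; 43 = 1·26 + 17; 26 = 1·17 + 9; 17 = 1·9 + 8; 9 = 1·8 + 1; 8 = 8·1 + 0 → 1
1 divides 349, so a solution exists.

Yes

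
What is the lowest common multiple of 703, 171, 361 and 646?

4087242

703 = 19 · 37; 171 = 3² · 19; 361 = 19²; 646 = 2 · 17 · 19
lcm takes max exponent of each prime: 2 · 3² · 17 · 19² · 37 = 4087242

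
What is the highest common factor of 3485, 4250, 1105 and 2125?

gcd(3485, 4250): 4250 = 1·3485 + 765; 3485 = 4·765 + 425; 765 = 1·425 + 340; 425 = 1·340 + 85; 340 = 4·85 + 0 → 85
gcd(85, 1105): 1105 = 13·85 + 0 → 85
gcd(85, 2125): 2125 = 25·85 + 0 → 85

85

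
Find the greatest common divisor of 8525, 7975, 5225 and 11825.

gcd(8525, 7975): 8525 = 1·7975 + 550; 7975 = 14·550 + 275; 550 = 2·275 + 0 → 275
gcd(275, 5225): 5225 = 19·275 + 0 → 275
gcd(275, 11825): 11825 = 43·275 + 0 → 275

275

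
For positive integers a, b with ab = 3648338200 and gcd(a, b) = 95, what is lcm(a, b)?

For any two positive integers, gcd × lcm equals their product. Hence lcm = 3648338200 / 95 = 38403560.

38403560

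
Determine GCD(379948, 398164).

4

Euclid: 398164 = 1·379948 + 18216; 379948 = 20·18216 + 15628; 18216 = 1·15628 + 2588; 15628 = 6·2588 + 100; 2588 = 25·100 + 88; 100 = 1·88 + 12; 88 = 7·12 + 4; 12 = 3·4 + 0. Last nonzero remainder: 4.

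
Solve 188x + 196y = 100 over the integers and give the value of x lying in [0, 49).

12

Reduce mod 196: 188x ≡ 100 (mod 196). With g = gcd(188, 196) = 4 dividing 100, divide through: 47x ≡ 25 (mod 49).
Since gcd(47, 49) = 1, x ≡ 25·(47)⁻¹ ≡ 12 (mod 49). Smallest non-negative: 12.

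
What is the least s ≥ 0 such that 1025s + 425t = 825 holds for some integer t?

12

gcd(1025, 425) = 25 (Euclid: 1025 = 2·425 + 175; 425 = 2·175 + 75; 175 = 2·75 + 25; 75 = 3·25 + 0), and 25 | 825.
Extended Euclid: 1025·(5) + 425·(-12) = 25. Scale by 33: s₀ = 165.
General solution s = s₀ + 17k; reducing mod 17 gives s = 12 (and t = -27).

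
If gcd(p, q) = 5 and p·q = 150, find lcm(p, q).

30

gcd·lcm = product, so lcm = 150/5 = 30.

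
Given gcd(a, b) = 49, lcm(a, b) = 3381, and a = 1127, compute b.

147

a·b = gcd·lcm = 49·3381 = 165669, so b = 165669/1127 = 147.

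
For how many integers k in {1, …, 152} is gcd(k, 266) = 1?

62

266 = 2·7·19. Inclusion–exclusion on these primes:
152 − ⌊152/2⌋ − ⌊152/7⌋ − ⌊152/19⌋ + ⌊152/14⌋ + ⌊152/38⌋ + ⌊152/133⌋ − ⌊152/266⌋ = 62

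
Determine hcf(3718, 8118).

3718 = 2 · 11 · 13²
8118 = 2 · 3² · 11 · 41
Common: 2 · 11 = 22

22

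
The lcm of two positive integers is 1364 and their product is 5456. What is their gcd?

gcd·lcm = product, so gcd = 5456/1364 = 4.

4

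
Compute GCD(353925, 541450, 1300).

325

gcd(353925, 541450): 541450 = 1·353925 + 187525; 353925 = 1·187525 + 166400; 187525 = 1·166400 + 21125; 166400 = 7·21125 + 18525; 21125 = 1·18525 + 2600; 18525 = 7·2600 + 325; 2600 = 8·325 + 0 → 325
gcd(325, 1300): 1300 = 4·325 + 0 → 325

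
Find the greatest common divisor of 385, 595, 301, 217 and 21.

385 = 5 · 7 · 11; 595 = 5 · 7 · 17; 301 = 7 · 43; 217 = 7 · 31; 21 = 3 · 7
gcd takes min exponent of each prime: 7 = 7

7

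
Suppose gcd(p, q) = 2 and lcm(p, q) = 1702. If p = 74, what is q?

46

p·q = gcd·lcm = 2·1702 = 3404, so q = 3404/74 = 46.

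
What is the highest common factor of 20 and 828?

4

20 = 2² · 5
828 = 2² · 3² · 23
Common: 2² = 4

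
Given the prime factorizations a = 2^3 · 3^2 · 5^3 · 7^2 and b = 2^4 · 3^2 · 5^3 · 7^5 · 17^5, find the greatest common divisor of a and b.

441000

min exponent per shared prime: 2^3 · 3^2 · 5^3 · 7^2 = 441000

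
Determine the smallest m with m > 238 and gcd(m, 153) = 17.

gcd(m, 153) = 17 forces 17 | m; write m = 17s. Then gcd(17s, 17·9) = 17·gcd(s, 9), so need gcd(s, 9) = 1.
17s > 238 gives s ≥ 15. The least s ≥ 15 coprime to 9 is 16, so m = 17·16 = 272.

272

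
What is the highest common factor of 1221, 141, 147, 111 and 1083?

3

1221 = 3 · 11 · 37; 141 = 3 · 47; 147 = 3 · 7²; 111 = 3 · 37; 1083 = 3 · 19²
gcd takes min exponent of each prime: 3 = 3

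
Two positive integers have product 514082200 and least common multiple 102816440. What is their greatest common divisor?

From gcd × lcm = pq: gcd = 514082200 / 102816440 = 5.

5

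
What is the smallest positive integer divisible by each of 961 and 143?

137423

961 = 31²; 143 = 11 · 13
max exponents: 11 · 13 · 31² = 137423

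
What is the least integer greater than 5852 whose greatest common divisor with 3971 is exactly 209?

gcd(a, 3971) = 209 forces 209 | a; write a = 209s. Then gcd(209s, 209·19) = 209·gcd(s, 19), so need gcd(s, 19) = 1.
209s > 5852 gives s ≥ 29. The least s ≥ 29 coprime to 19 is 29, so a = 209·29 = 6061.

6061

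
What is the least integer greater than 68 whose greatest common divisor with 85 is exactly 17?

102

Multiples of 17 above 68: 17·5, 17·6, … . Need the cofactor coprime to 85/17 = 5.
Checking s = 5, 6, … the first with gcd(s, 5) = 1 is s = 6, giving 102.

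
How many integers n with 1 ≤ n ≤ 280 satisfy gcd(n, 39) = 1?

173

Prime factors of 39: 3, 13. Count integers ≤ 280 divisible by none of them.
By inclusion–exclusion: 280 − ⌊280/3⌋ − ⌊280/13⌋ + ⌊280/39⌋ = 173.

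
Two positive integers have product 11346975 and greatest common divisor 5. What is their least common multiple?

2269395

gcd·lcm = product, so lcm = 11346975/5 = 2269395.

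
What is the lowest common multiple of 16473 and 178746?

gcd first: 178746 = 10·16473 + 14016; 16473 = 1·14016 + 2457; 14016 = 5·2457 + 1731; 2457 = 1·1731 + 726; 1731 = 2·726 + 279; 726 = 2·279 + 168; 279 = 1·168 + 111; 168 = 1·111 + 57; 111 = 1·57 + 54; 57 = 1·54 + 3; 54 = 18·3 + 0 → gcd = 3
lcm = 16473·178746/gcd = 2944482858/3 = 981494286

981494286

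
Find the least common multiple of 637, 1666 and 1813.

801346

637 = 7² · 13; 1666 = 2 · 7² · 17; 1813 = 7² · 37
lcm takes max exponent of each prime: 2 · 7² · 13 · 17 · 37 = 801346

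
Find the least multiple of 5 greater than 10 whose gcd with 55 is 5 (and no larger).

15

gcd(m, 55) = 5 forces 5 | m; write m = 5s. Then gcd(5s, 5·11) = 5·gcd(s, 11), so need gcd(s, 11) = 1.
5s > 10 gives s ≥ 3. The least s ≥ 3 coprime to 11 is 3, so m = 5·3 = 15.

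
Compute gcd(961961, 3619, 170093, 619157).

77

gcd(961961, 3619): 961961 = 265·3619 + 2926; 3619 = 1·2926 + 693; 2926 = 4·693 + 154; 693 = 4·154 + 77; 154 = 2·77 + 0 → 77
gcd(77, 170093): 170093 = 2209·77 + 0 → 77
gcd(77, 619157): 619157 = 8041·77 + 0 → 77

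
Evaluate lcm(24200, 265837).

gcd first: 265837 = 10·24200 + 23837; 24200 = 1·23837 + 363; 23837 = 65·363 + 242; 363 = 1·242 + 121; 242 = 2·121 + 0 → gcd = 121
lcm = 24200·265837/gcd = 6433255400/121 = 53167400

53167400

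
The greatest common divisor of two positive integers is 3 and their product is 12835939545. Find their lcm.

For any two positive integers, gcd × lcm equals their product. Hence lcm = 12835939545 / 3 = 4278646515.

4278646515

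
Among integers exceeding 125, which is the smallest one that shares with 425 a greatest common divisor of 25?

150

gcd(k, 425) = 25 forces 25 | k; write k = 25s. Then gcd(25s, 25·17) = 25·gcd(s, 17), so need gcd(s, 17) = 1.
25s > 125 gives s ≥ 6. The least s ≥ 6 coprime to 17 is 6, so k = 25·6 = 150.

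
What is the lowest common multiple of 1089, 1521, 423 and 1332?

1280189196

1089 = 3² · 11²; 1521 = 3² · 13²; 423 = 3² · 47; 1332 = 2² · 3² · 37
lcm takes max exponent of each prime: 2² · 3² · 11² · 13² · 37 · 47 = 1280189196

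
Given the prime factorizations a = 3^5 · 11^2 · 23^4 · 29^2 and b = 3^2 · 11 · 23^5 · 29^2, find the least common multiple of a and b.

159157394105589

max exponent per prime: 3^5 · 11^2 · 23^5 · 29^2 = 159157394105589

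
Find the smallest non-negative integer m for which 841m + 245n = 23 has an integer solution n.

58

Reduce mod 245: 841m ≡ 23 (mod 245). With g = gcd(841, 245) = 1 dividing 23, divide through: 841m ≡ 23 (mod 245).
Since gcd(841, 245) = 1, m ≡ 23·(841)⁻¹ ≡ 58 (mod 245). Smallest non-negative: 58.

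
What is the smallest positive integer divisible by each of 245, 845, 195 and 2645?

65709735

lcm(245, 845) = 245·845/gcd = 207025/5 = 41405
lcm(41405, 195) = 41405·195/gcd = 8073975/65 = 124215
lcm(124215, 2645) = 124215·2645/gcd = 328548675/5 = 65709735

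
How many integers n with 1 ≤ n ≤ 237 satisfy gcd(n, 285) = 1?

120

Prime factors of 285: 3, 5, 19. Count integers ≤ 237 divisible by none of them.
By inclusion–exclusion: 237 − ⌊237/3⌋ − ⌊237/5⌋ − ⌊237/19⌋ + ⌊237/15⌋ + ⌊237/57⌋ + ⌊237/95⌋ − ⌊237/285⌋ = 120.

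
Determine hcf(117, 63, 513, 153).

9

gcd(117, 63): 117 = 1·63 + 54; 63 = 1·54 + 9; 54 = 6·9 + 0 → 9
gcd(9, 513): 513 = 57·9 + 0 → 9
gcd(9, 153): 153 = 17·9 + 0 → 9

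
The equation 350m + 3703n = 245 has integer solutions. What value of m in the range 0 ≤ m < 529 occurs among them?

Reduce mod 3703: 350m ≡ 245 (mod 3703). With g = gcd(350, 3703) = 7 dividing 245, divide through: 50m ≡ 35 (mod 529).
Since gcd(50, 529) = 1, m ≡ 35·(50)⁻¹ ≡ 371 (mod 529). Smallest non-negative: 371.

371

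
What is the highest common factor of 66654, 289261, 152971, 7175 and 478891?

7

66654 = 2 · 3² · 7 · 23²; 289261 = 7 · 31² · 43; 152971 = 7 · 13 · 41²; 7175 = 5² · 7 · 41; 478891 = 7 · 37 · 43²
gcd takes min exponent of each prime: 7 = 7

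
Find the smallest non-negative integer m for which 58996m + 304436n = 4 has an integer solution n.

Euclid: 304436 = 5·58996 + 9456; 58996 = 6·9456 + 2260; 9456 = 4·2260 + 416; 2260 = 5·416 + 180; 416 = 2·180 + 56; 180 = 3·56 + 12; 56 = 4·12 + 8; 12 = 1·8 + 4; 8 = 2·4 + 0 → gcd = 4; 4 = 4·1.
Back-substitution yields 58996·(27076) + 304436·(-5247) = 4, so one solution is m = 27076·1 = 27076, n = -5247·1 = -5247.
Solutions in m differ by 304436/4 = 76109; the one in [0, 76109) is 27076 mod 76109 = 27076.

27076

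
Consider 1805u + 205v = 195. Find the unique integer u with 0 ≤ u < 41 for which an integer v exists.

31

gcd(1805, 205) = 5 (Euclid: 1805 = 8·205 + 165; 205 = 1·165 + 40; 165 = 4·40 + 5; 40 = 8·5 + 0), and 5 | 195.
Extended Euclid: 1805·(5) + 205·(-44) = 5. Scale by 39: u₀ = 195.
General solution u = u₀ + 41t; reducing mod 41 gives u = 31 (and v = -272).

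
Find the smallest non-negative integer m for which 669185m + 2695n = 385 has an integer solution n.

7

Reduce mod 2695: 669185m ≡ 385 (mod 2695). With g = gcd(669185, 2695) = 55 dividing 385, divide through: 12167m ≡ 7 (mod 49).
Since gcd(12167, 49) = 1, m ≡ 7·(12167)⁻¹ ≡ 7 (mod 49). Smallest non-negative: 7.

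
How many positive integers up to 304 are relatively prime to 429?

171

429 = 3·11·13. Inclusion–exclusion on these primes:
304 − ⌊304/3⌋ − ⌊304/11⌋ − ⌊304/13⌋ + ⌊304/33⌋ + ⌊304/39⌋ + ⌊304/143⌋ − ⌊304/429⌋ = 171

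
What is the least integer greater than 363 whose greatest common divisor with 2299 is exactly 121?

484

Multiples of 121 above 363: 121·4, 121·5, … . Need the cofactor coprime to 2299/121 = 19.
Checking s = 4, 5, … the first with gcd(s, 19) = 1 is s = 4, giving 484.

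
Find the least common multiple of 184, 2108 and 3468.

184 = 2³ · 23; 2108 = 2² · 17 · 31; 3468 = 2² · 3 · 17²
lcm takes max exponent of each prime: 2³ · 3 · 17² · 23 · 31 = 4945368

4945368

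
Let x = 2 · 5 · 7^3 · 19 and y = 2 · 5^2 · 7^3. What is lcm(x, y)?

325850

max exponent per prime: 2 · 5^2 · 7^3 · 19 = 325850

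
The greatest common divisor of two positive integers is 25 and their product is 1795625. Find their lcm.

For any two positive integers, gcd × lcm equals their product. Hence lcm = 1795625 / 25 = 71825.

71825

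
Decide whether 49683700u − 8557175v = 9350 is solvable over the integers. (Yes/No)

By Bézout, 49683700u − 8557175v = 9350 has integer solutions iff gcd(49683700, 8557175) | 9350.
Euclid: 49683700 = 5·8557175 + 6897825; 8557175 = 1·6897825 + 1659350; 6897825 = 4·1659350 + 260425; 1659350 = 6·260425 + 96800; 260425 = 2·96800 + 66825; 96800 = 1·66825 + 29975; 66825 = 2·29975 + 6875; 29975 = 4·6875 + 2475; 6875 = 2·2475 + 1925; 2475 = 1·1925 + 550; 1925 = 3·550 + 275; 550 = 2·275 + 0. gcd = 275; 9350 mod 275 = 0. Yes.

Yes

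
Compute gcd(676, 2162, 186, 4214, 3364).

2

676 = 2² · 13²; 2162 = 2 · 23 · 47; 186 = 2 · 3 · 31; 4214 = 2 · 7² · 43; 3364 = 2² · 29²
gcd takes min exponent of each prime: 2 = 2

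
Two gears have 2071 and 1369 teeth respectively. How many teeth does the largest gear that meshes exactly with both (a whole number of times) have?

2071 = 19 · 109
1369 = 37²
Common: 1 = 1

1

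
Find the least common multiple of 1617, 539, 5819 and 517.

lcm(1617, 539) = 1617·539/gcd = 871563/539 = 1617
lcm(1617, 5819) = 1617·5819/gcd = 9409323/11 = 855393
lcm(855393, 517) = 855393·517/gcd = 442238181/11 = 40203471

40203471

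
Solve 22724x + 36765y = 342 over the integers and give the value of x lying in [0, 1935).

Euclid: 36765 = 1·22724 + 14041; 22724 = 1·14041 + 8683; 14041 = 1·8683 + 5358; 8683 = 1·5358 + 3325; 5358 = 1·3325 + 2033; 3325 = 1·2033 + 1292; 2033 = 1·1292 + 741; 1292 = 1·741 + 551; 741 = 1·551 + 190; 551 = 2·190 + 171; 190 = 1·171 + 19; 171 = 9·19 + 0 → gcd = 19; 342 = 19·18.
Back-substitution yields 22724·(-199) + 36765·(123) = 19, so one solution is x = -199·18 = -3582, y = 123·18 = 2214.
Solutions in x differ by 36765/19 = 1935; the one in [0, 1935) is -3582 mod 1935 = 288.

288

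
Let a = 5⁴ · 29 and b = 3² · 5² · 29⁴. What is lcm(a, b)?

3978455625

max exponent per prime: 3² · 5⁴ · 29⁴ = 3978455625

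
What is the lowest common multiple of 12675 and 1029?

4347525

gcd first: 12675 = 12·1029 + 327; 1029 = 3·327 + 48; 327 = 6·48 + 39; 48 = 1·39 + 9; 39 = 4·9 + 3; 9 = 3·3 + 0 → gcd = 3
lcm = 12675·1029/gcd = 13042575/3 = 4347525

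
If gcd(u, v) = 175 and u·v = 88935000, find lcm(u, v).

508200

For any two positive integers, gcd × lcm equals their product. Hence lcm = 88935000 / 175 = 508200.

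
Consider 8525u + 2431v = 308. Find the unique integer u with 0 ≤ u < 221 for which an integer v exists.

166

gcd(8525, 2431) = 11 (Euclid: 8525 = 3·2431 + 1232; 2431 = 1·1232 + 1199; 1232 = 1·1199 + 33; 1199 = 36·33 + 11; 33 = 3·11 + 0), and 11 | 308.
Extended Euclid: 8525·(-73) + 2431·(256) = 11. Scale by 28: u₀ = -2044.
General solution u = u₀ + 221t; reducing mod 221 gives u = 166 (and v = -582).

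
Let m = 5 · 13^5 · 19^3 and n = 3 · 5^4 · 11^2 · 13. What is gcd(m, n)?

65

min exponent per shared prime: 5 · 13 = 65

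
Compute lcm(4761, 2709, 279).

44424891

4761 = 3² · 23²; 2709 = 3² · 7 · 43; 279 = 3² · 31
lcm takes max exponent of each prime: 3² · 7 · 23² · 31 · 43 = 44424891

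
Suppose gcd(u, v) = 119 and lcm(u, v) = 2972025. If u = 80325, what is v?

u·v = gcd·lcm = 119·2972025 = 353670975, so v = 353670975/80325 = 4403.

4403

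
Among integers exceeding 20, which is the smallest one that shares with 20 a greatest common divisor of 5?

25

Multiples of 5 above 20: 5·5, 5·6, … . Need the cofactor coprime to 20/5 = 4.
Checking s = 5, 6, … the first with gcd(s, 4) = 1 is s = 5, giving 25.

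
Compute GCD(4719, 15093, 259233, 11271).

39

4719 = 3 · 11² · 13; 15093 = 3³ · 13 · 43; 259233 = 3 · 13 · 17² · 23; 11271 = 3 · 13 · 17²
gcd takes min exponent of each prime: 3 · 13 = 39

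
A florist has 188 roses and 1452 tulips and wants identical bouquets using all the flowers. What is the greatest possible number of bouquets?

4

Euclid: 1452 = 7·188 + 136; 188 = 1·136 + 52; 136 = 2·52 + 32; 52 = 1·32 + 20; 32 = 1·20 + 12; 20 = 1·12 + 8; 12 = 1·8 + 4; 8 = 2·4 + 0. Last nonzero remainder: 4.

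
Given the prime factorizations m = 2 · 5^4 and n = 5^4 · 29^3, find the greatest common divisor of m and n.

min exponent per shared prime: 5^4 = 625

625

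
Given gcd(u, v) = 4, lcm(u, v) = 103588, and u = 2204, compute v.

Using uv = gcd(u,v)·lcm(u,v) = 4·103588 = 414352, we get v = 414352/2204 = 188.

188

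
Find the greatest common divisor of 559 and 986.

559 = 13 · 43
986 = 2 · 17 · 29
Common: 1 = 1

1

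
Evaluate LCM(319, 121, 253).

319 = 11 · 29; 121 = 11²; 253 = 11 · 23
lcm takes max exponent of each prime: 11² · 23 · 29 = 80707

80707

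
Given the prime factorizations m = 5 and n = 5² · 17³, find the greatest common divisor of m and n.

min exponent per shared prime: 5 = 5

5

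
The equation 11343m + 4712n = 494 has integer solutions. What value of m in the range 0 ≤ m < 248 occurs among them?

Euclid: 11343 = 2·4712 + 1919; 4712 = 2·1919 + 874; 1919 = 2·874 + 171; 874 = 5·171 + 19; 171 = 9·19 + 0 → gcd = 19; 494 = 19·26.
Back-substitution yields 11343·(-27) + 4712·(65) = 19, so one solution is m = -27·26 = -702, n = 65·26 = 1690.
Solutions in m differ by 4712/19 = 248; the one in [0, 248) is -702 mod 248 = 42.

42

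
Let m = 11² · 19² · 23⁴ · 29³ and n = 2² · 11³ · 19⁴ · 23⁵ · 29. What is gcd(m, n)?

354488306909

min exponent per shared prime: 11² · 19² · 23⁴ · 29 = 354488306909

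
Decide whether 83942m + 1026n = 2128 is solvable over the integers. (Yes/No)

Yes

gcd(83942, 1026): 83942 = 81·1026 + 836; 1026 = 1·836 + 190; 836 = 4·190 + 76; 190 = 2·76 + 38; 76 = 2·38 + 0 → 38
38 divides 2128, so a solution exists.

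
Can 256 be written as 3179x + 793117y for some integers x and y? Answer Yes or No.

Yes

By Bézout, 3179x + 793117y = 256 has integer solutions iff gcd(3179, 793117) | 256.
Euclid: 793117 = 249·3179 + 1546; 3179 = 2·1546 + 87; 1546 = 17·87 + 67; 87 = 1·67 + 20; 67 = 3·20 + 7; 20 = 2·7 + 6; 7 = 1·6 + 1; 6 = 6·1 + 0. gcd = 1; 256 mod 1 = 0. Yes.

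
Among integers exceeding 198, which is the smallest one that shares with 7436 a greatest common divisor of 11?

Multiples of 11 above 198: 11·19, 11·20, … . Need the cofactor coprime to 7436/11 = 676.
Checking s = 19, 20, … the first with gcd(s, 676) = 1 is s = 19, giving 209.

209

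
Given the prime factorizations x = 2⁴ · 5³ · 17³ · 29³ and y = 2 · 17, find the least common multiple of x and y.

239646314000

max exponent per prime: 2⁴ · 5³ · 17³ · 29³ = 239646314000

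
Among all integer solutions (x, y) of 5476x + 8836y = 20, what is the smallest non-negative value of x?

Euclid: 8836 = 1·5476 + 3360; 5476 = 1·3360 + 2116; 3360 = 1·2116 + 1244; 2116 = 1·1244 + 872; 1244 = 1·872 + 372; 872 = 2·372 + 128; 372 = 2·128 + 116; 128 = 1·116 + 12; 116 = 9·12 + 8; 12 = 1·8 + 4; 8 = 2·4 + 0 → gcd = 4; 20 = 4·5.
Back-substitution yields 5476·(760) + 8836·(-471) = 4, so one solution is x = 760·5 = 3800, y = -471·5 = -2355.
Solutions in x differ by 8836/4 = 2209; the one in [0, 2209) is 3800 mod 2209 = 1591.

1591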